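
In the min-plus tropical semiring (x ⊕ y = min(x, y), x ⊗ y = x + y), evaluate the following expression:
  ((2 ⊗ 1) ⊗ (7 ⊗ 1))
((2 ⊗ 1) ⊗ (7 ⊗ 1)) = 11

Expand innermost to outermost. Recall ⊕ takes the minimum of its arguments and ⊗ takes their sum. Working out the expression ((2 ⊗ 1) ⊗ (7 ⊗ 1)) gives 11.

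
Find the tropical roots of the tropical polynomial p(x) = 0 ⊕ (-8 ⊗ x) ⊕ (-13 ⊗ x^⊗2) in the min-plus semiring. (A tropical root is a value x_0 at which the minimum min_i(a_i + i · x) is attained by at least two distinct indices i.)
Roots: {5, 8}

Each tropical root is a break point of the lower envelope of the lines y = a_i + i · x (there are 3 lines, with slopes 0, 1, ..., 2). Only the lines that attain the minimum somewhere contribute to roots; other lines are dominated. Here the surviving (envelope) indices are i = 2, i = 1, i = 0.
Intersections between consecutive envelope lines give the roots: for adjacent envelope indices i < j the intersection is x = (a_i − a_j) / (j − i). Reading off the sorted break points: {5, 8}.
Verification: at each break x_0, at least two indices attain the minimum of min_i(a_i + i · x_0).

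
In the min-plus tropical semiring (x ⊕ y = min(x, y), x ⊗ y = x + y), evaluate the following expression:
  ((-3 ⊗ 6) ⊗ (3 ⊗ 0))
((-3 ⊗ 6) ⊗ (3 ⊗ 0)) = 6

Expand innermost to outermost. Recall ⊕ takes the minimum of its arguments and ⊗ takes their sum. Working out the expression ((-3 ⊗ 6) ⊗ (3 ⊗ 0)) gives 6.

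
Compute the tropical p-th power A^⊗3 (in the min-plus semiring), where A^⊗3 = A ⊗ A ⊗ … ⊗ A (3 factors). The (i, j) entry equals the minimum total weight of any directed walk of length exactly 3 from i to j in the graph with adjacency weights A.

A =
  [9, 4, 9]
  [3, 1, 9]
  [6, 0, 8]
A^⊗3 =
  [8, 6, 14]
  [5, 3, 11]
  [4, 2, 10]

Each entry (A^⊗3)_ij equals the minimum over all length-3 walks i = v_0 → v_1 → … → v_3 = j of Σ_t A[v_t][v_{t+1}]. For example, for (i, j) = (0, 2) we minimise over 9 possible intermediate vertex sequences; the minimum is 14, attained along the walk 0 → 1 → 1 → 2.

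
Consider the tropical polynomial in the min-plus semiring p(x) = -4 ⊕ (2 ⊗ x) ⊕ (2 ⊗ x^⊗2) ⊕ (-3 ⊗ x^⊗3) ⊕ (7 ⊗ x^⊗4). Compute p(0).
p(0) = -4

A tropical monomial a ⊗ x^⊗i evaluates to a + i · x. Evaluating each term at x = 0:
  Term 0 contributes -4 + 0 · 0 = -4
  Term 1 contributes 2 + 1 · 0 = 2
  Term 2 contributes 2 + 2 · 0 = 2
  Term 3 contributes -3 + 3 · 0 = -3
  Term 4 contributes 7 + 4 · 0 = 7
p(0) = ⊕ of these = min[-4, 2, 2, -3, 7] = -4.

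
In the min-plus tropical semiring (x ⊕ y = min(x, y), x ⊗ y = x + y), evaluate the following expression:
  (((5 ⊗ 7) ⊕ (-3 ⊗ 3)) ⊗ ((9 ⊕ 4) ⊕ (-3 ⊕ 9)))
(((5 ⊗ 7) ⊕ (-3 ⊗ 3)) ⊗ ((9 ⊕ 4) ⊕ (-3 ⊕ 9))) = -3

Expand innermost to outermost. Recall ⊕ takes the minimum of its arguments and ⊗ takes their sum. Working out the expression (((5 ⊗ 7) ⊕ (-3 ⊗ 3)) ⊗ ((9 ⊕ 4) ⊕ (-3 ⊕ 9))) gives -3.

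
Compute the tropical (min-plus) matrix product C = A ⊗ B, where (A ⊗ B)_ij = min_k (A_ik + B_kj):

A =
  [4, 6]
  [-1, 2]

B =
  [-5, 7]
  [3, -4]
A ⊗ B =
  [-1, 2]
  [-6, -2]

Apply the min-plus product entry-by-entry:
  C[0][0] = min over k of (A[0][0] + B[0][0] = 4 + -5 = -1, A[0][1] + B[1][0] = 6 + 3 = 9) = -1 (attained at k = 0)
  C[0][1] = min over k of (A[0][0] + B[0][1] = 4 + 7 = 11, A[0][1] + B[1][1] = 6 + -4 = 2) = 2 (attained at k = 1)
  C[1][0] = min over k of (A[1][0] + B[0][0] = -1 + -5 = -6, A[1][1] + B[1][0] = 2 + 3 = 5) = -6 (attained at k = 0)
  C[1][1] = min over k of (A[1][0] + B[0][1] = -1 + 7 = 6, A[1][1] + B[1][1] = 2 + -4 = -2) = -2 (attained at k = 1)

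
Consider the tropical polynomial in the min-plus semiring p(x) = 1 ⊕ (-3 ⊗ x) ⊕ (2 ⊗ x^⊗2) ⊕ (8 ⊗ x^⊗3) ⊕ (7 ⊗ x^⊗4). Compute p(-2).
p(-2) = -5

A tropical monomial a ⊗ x^⊗i evaluates to a + i · x. Evaluating each term at x = -2:
  Term 0 contributes 1 + 0 · -2 = 1
  Term 1 contributes -3 + 1 · -2 = -5
  Term 2 contributes 2 + 2 · -2 = -2
  Term 3 contributes 8 + 3 · -2 = 2
  Term 4 contributes 7 + 4 · -2 = -1
p(-2) = ⊕ of these = min[1, -5, -2, 2, -1] = -5.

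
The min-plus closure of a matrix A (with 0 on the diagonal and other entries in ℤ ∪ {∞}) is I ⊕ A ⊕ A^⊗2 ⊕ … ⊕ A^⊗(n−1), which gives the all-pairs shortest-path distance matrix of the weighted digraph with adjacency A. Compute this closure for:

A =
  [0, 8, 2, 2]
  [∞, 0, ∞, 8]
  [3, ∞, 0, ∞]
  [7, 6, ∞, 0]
Closure =
  [0, 8, 2, 2]
  [15, 0, 17, 8]
  [3, 11, 0, 5]
  [7, 6, 9, 0]

This is the Floyd-Warshall all-pairs shortest-path computation. For each intermediate vertex k = 0, 1, …, 3, update dist[i][j] ← min(dist[i][j], dist[i][k] + dist[k][j]). The final matrix gives, for each (i, j), the minimum total weight of any directed path from i to j (possibly empty when i = j).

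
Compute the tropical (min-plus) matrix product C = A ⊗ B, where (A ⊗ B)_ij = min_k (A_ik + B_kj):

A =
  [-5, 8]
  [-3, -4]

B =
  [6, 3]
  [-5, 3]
A ⊗ B =
  [1, -2]
  [-9, -1]

Apply the min-plus product entry-by-entry:
  C[0][0] = min over k of (A[0][0] + B[0][0] = -5 + 6 = 1, A[0][1] + B[1][0] = 8 + -5 = 3) = 1 (attained at k = 0)
  C[0][1] = min over k of (A[0][0] + B[0][1] = -5 + 3 = -2, A[0][1] + B[1][1] = 8 + 3 = 11) = -2 (attained at k = 0)
  C[1][0] = min over k of (A[1][0] + B[0][0] = -3 + 6 = 3, A[1][1] + B[1][0] = -4 + -5 = -9) = -9 (attained at k = 1)
  C[1][1] = min over k of (A[1][0] + B[0][1] = -3 + 3 = 0, A[1][1] + B[1][1] = -4 + 3 = -1) = -1 (attained at k = 1)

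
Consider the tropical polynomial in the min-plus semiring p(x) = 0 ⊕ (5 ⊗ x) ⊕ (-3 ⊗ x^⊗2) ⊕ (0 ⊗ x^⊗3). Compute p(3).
p(3) = 0

A tropical monomial a ⊗ x^⊗i evaluates to a + i · x. Evaluating each term at x = 3:
  Term 0 contributes 0 + 0 · 3 = 0
  Term 1 contributes 5 + 1 · 3 = 8
  Term 2 contributes -3 + 2 · 3 = 3
  Term 3 contributes 0 + 3 · 3 = 9
p(3) = ⊕ of these = min[0, 8, 3, 9] = 0.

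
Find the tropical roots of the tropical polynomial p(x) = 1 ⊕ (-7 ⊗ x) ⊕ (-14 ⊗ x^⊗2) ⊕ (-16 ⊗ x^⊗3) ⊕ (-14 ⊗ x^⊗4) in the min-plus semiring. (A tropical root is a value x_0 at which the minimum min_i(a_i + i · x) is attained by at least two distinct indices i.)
Roots: {-2, 2, 7, 8}

Each tropical root is a break point of the lower envelope of the lines y = a_i + i · x (there are 5 lines, with slopes 0, 1, ..., 4). Only the lines that attain the minimum somewhere contribute to roots; other lines are dominated. Here the surviving (envelope) indices are i = 4, i = 3, i = 2, i = 1, i = 0.
Intersections between consecutive envelope lines give the roots: for adjacent envelope indices i < j the intersection is x = (a_i − a_j) / (j − i). Reading off the sorted break points: {-2, 2, 7, 8}.
Verification: at each break x_0, at least two indices attain the minimum of min_i(a_i + i · x_0).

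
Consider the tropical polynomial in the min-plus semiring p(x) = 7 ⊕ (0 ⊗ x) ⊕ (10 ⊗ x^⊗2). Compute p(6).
p(6) = 6

A tropical monomial a ⊗ x^⊗i evaluates to a + i · x. Evaluating each term at x = 6:
  Term 0 contributes 7 + 0 · 6 = 7
  Term 1 contributes 0 + 1 · 6 = 6
  Term 2 contributes 10 + 2 · 6 = 22
p(6) = ⊕ of these = min[7, 6, 22] = 6.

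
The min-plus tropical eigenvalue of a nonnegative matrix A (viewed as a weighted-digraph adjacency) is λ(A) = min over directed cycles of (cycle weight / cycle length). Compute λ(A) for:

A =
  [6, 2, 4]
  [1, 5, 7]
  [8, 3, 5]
λ(A) = 3/2

Enumerate directed cycles and compute their means (weight / length). Sample:
  cycle 0 → 0: weight = 6, length = 1, mean = 6/1 ≈ 6.000
  cycle 1 → 1: weight = 5, length = 1, mean = 5/1 ≈ 5.000
  cycle 2 → 2: weight = 5, length = 1, mean = 5/1 ≈ 5.000
  cycle 0 → 1 → 0: weight = 3, length = 2, mean = 3/2 ≈ 1.500
  cycle 0 → 2 → 0: weight = 12, length = 2, mean = 12/2 ≈ 6.000
  cycle 1 → 0 → 1: weight = 3, length = 2, mean = 3/2 ≈ 1.500
Minimum mean = 1.500, attained e.g. along the cycle 0 → 1 → 0 with weight 3 and length 2. So λ(A) = 3/2 = 3/2.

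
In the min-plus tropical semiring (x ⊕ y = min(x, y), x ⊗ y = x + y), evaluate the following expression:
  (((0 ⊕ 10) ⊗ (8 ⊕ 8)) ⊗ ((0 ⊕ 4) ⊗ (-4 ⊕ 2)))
(((0 ⊕ 10) ⊗ (8 ⊕ 8)) ⊗ ((0 ⊕ 4) ⊗ (-4 ⊕ 2))) = 4

Expand innermost to outermost. Recall ⊕ takes the minimum of its arguments and ⊗ takes their sum. Working out the expression (((0 ⊕ 10) ⊗ (8 ⊕ 8)) ⊗ ((0 ⊕ 4) ⊗ (-4 ⊕ 2))) gives 4.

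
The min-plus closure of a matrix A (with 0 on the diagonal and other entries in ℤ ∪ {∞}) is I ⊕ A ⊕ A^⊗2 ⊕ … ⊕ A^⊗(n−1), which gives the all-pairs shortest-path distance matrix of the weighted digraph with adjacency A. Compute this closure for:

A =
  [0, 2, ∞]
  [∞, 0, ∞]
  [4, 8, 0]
Closure =
  [0, 2, ∞]
  [∞, 0, ∞]
  [4, 6, 0]

This is the Floyd-Warshall all-pairs shortest-path computation. For each intermediate vertex k = 0, 1, …, 2, update dist[i][j] ← min(dist[i][j], dist[i][k] + dist[k][j]). The final matrix gives, for each (i, j), the minimum total weight of any directed path from i to j (possibly empty when i = j).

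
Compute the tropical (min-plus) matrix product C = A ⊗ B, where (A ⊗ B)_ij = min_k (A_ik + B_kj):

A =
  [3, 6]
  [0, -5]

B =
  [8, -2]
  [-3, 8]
A ⊗ B =
  [3, 1]
  [-8, -2]

Apply the min-plus product entry-by-entry:
  C[0][0] = min over k of (A[0][0] + B[0][0] = 3 + 8 = 11, A[0][1] + B[1][0] = 6 + -3 = 3) = 3 (attained at k = 1)
  C[0][1] = min over k of (A[0][0] + B[0][1] = 3 + -2 = 1, A[0][1] + B[1][1] = 6 + 8 = 14) = 1 (attained at k = 0)
  C[1][0] = min over k of (A[1][0] + B[0][0] = 0 + 8 = 8, A[1][1] + B[1][0] = -5 + -3 = -8) = -8 (attained at k = 1)
  C[1][1] = min over k of (A[1][0] + B[0][1] = 0 + -2 = -2, A[1][1] + B[1][1] = -5 + 8 = 3) = -2 (attained at k = 0)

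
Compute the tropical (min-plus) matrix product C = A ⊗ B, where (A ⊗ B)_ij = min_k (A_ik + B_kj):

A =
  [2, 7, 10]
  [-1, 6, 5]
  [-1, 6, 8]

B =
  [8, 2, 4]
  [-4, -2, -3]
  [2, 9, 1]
A ⊗ B =
  [3, 4, 4]
  [2, 1, 3]
  [2, 1, 3]

Apply the min-plus product entry-by-entry:
  C[0][0] = min over k of (A[0][0] + B[0][0] = 2 + 8 = 10, A[0][1] + B[1][0] = 7 + -4 = 3, A[0][2] + B[2][0] = 10 + 2 = 12) = 3 (attained at k = 1)
  C[0][1] = min over k of (A[0][0] + B[0][1] = 2 + 2 = 4, A[0][1] + B[1][1] = 7 + -2 = 5, A[0][2] + B[2][1] = 10 + 9 = 19) = 4 (attained at k = 0)
  C[0][2] = min over k of (A[0][0] + B[0][2] = 2 + 4 = 6, A[0][1] + B[1][2] = 7 + -3 = 4, A[0][2] + B[2][2] = 10 + 1 = 11) = 4 (attained at k = 1)
  C[1][0] = min over k of (A[1][0] + B[0][0] = -1 + 8 = 7, A[1][1] + B[1][0] = 6 + -4 = 2, A[1][2] + B[2][0] = 5 + 2 = 7) = 2 (attained at k = 1)
  C[1][1] = min over k of (A[1][0] + B[0][1] = -1 + 2 = 1, A[1][1] + B[1][1] = 6 + -2 = 4, A[1][2] + B[2][1] = 5 + 9 = 14) = 1 (attained at k = 0)
  C[1][2] = min over k of (A[1][0] + B[0][2] = -1 + 4 = 3, A[1][1] + B[1][2] = 6 + -3 = 3, A[1][2] + B[2][2] = 5 + 1 = 6) = 3 (attained at k = 0)
  C[2][0] = min over k of (A[2][0] + B[0][0] = -1 + 8 = 7, A[2][1] + B[1][0] = 6 + -4 = 2, A[2][2] + B[2][0] = 8 + 2 = 10) = 2 (attained at k = 1)
  C[2][1] = min over k of (A[2][0] + B[0][1] = -1 + 2 = 1, A[2][1] + B[1][1] = 6 + -2 = 4, A[2][2] + B[2][1] = 8 + 9 = 17) = 1 (attained at k = 0)
  C[2][2] = min over k of (A[2][0] + B[0][2] = -1 + 4 = 3, A[2][1] + B[1][2] = 6 + -3 = 3, A[2][2] + B[2][2] = 8 + 1 = 9) = 3 (attained at k = 0)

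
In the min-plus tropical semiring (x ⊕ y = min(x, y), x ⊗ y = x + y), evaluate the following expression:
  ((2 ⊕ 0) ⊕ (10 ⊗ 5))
((2 ⊕ 0) ⊕ (10 ⊗ 5)) = 0

Expand innermost to outermost. Recall ⊕ takes the minimum of its arguments and ⊗ takes their sum. Working out the expression ((2 ⊕ 0) ⊕ (10 ⊗ 5)) gives 0.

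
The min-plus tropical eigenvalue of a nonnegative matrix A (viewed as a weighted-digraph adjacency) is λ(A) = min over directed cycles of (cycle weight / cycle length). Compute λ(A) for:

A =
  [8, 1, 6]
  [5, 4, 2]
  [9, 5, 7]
λ(A) = 3

Enumerate directed cycles and compute their means (weight / length). Sample:
  cycle 0 → 0: weight = 8, length = 1, mean = 8/1 ≈ 8.000
  cycle 1 → 1: weight = 4, length = 1, mean = 4/1 ≈ 4.000
  cycle 2 → 2: weight = 7, length = 1, mean = 7/1 ≈ 7.000
  cycle 0 → 1 → 0: weight = 6, length = 2, mean = 6/2 ≈ 3.000
  cycle 0 → 2 → 0: weight = 15, length = 2, mean = 15/2 ≈ 7.500
  cycle 1 → 0 → 1: weight = 6, length = 2, mean = 6/2 ≈ 3.000
Minimum mean = 3.000, attained e.g. along the cycle 0 → 1 → 0 with weight 6 and length 2. So λ(A) = 6/2 = 3.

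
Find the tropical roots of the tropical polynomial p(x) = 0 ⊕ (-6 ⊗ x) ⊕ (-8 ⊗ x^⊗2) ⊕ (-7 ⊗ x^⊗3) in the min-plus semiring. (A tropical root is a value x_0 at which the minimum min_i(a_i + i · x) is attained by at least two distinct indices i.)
Roots: {-1, 2, 6}

Each tropical root is a break point of the lower envelope of the lines y = a_i + i · x (there are 4 lines, with slopes 0, 1, ..., 3). Only the lines that attain the minimum somewhere contribute to roots; other lines are dominated. Here the surviving (envelope) indices are i = 3, i = 2, i = 1, i = 0.
Intersections between consecutive envelope lines give the roots: for adjacent envelope indices i < j the intersection is x = (a_i − a_j) / (j − i). Reading off the sorted break points: {-1, 2, 6}.
Verification: at each break x_0, at least two indices attain the minimum of min_i(a_i + i · x_0).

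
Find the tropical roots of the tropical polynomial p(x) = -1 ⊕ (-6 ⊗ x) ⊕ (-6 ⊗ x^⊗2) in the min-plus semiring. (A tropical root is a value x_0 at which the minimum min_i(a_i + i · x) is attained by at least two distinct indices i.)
Roots: {0, 5}

Each tropical root is a break point of the lower envelope of the lines y = a_i + i · x (there are 3 lines, with slopes 0, 1, ..., 2). Only the lines that attain the minimum somewhere contribute to roots; other lines are dominated. Here the surviving (envelope) indices are i = 2, i = 1, i = 0.
Intersections between consecutive envelope lines give the roots: for adjacent envelope indices i < j the intersection is x = (a_i − a_j) / (j − i). Reading off the sorted break points: {0, 5}.
Verification: at each break x_0, at least two indices attain the minimum of min_i(a_i + i · x_0).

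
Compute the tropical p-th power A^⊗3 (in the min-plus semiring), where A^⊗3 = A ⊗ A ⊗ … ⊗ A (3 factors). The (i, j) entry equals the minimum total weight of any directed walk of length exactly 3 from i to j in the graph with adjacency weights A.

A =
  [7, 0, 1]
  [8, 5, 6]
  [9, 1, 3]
A^⊗3 =
  [10, 5, 7]
  [15, 10, 12]
  [12, 7, 9]

Each entry (A^⊗3)_ij equals the minimum over all length-3 walks i = v_0 → v_1 → … → v_3 = j of Σ_t A[v_t][v_{t+1}]. For example, for (i, j) = (0, 2) we minimise over 9 possible intermediate vertex sequences; the minimum is 7, attained along the walk 0 → 2 → 2 → 2.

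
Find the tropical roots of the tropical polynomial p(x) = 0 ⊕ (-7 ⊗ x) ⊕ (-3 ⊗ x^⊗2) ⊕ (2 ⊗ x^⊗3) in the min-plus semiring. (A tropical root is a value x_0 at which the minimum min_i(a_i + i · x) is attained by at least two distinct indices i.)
Roots: {-5, -4, 7}

Each tropical root is a break point of the lower envelope of the lines y = a_i + i · x (there are 4 lines, with slopes 0, 1, ..., 3). Only the lines that attain the minimum somewhere contribute to roots; other lines are dominated. Here the surviving (envelope) indices are i = 3, i = 2, i = 1, i = 0.
Intersections between consecutive envelope lines give the roots: for adjacent envelope indices i < j the intersection is x = (a_i − a_j) / (j − i). Reading off the sorted break points: {-5, -4, 7}.
Verification: at each break x_0, at least two indices attain the minimum of min_i(a_i + i · x_0).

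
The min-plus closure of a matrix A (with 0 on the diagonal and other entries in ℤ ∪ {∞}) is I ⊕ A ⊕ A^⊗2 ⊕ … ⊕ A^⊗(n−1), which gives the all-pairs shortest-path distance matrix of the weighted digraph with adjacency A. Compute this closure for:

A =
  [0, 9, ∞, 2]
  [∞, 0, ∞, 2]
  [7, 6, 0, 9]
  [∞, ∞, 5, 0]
Closure =
  [0, 9, 7, 2]
  [14, 0, 7, 2]
  [7, 6, 0, 8]
  [12, 11, 5, 0]

This is the Floyd-Warshall all-pairs shortest-path computation. For each intermediate vertex k = 0, 1, …, 3, update dist[i][j] ← min(dist[i][j], dist[i][k] + dist[k][j]). The final matrix gives, for each (i, j), the minimum total weight of any directed path from i to j (possibly empty when i = j).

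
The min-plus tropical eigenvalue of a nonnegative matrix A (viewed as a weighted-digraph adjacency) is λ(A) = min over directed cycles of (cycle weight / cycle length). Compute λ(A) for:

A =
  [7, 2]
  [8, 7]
λ(A) = 5

Enumerate directed cycles and compute their means (weight / length). Sample:
  cycle 0 → 0: weight = 7, length = 1, mean = 7/1 ≈ 7.000
  cycle 1 → 1: weight = 7, length = 1, mean = 7/1 ≈ 7.000
  cycle 0 → 1 → 0: weight = 10, length = 2, mean = 10/2 ≈ 5.000
  cycle 1 → 0 → 1: weight = 10, length = 2, mean = 10/2 ≈ 5.000
Minimum mean = 5.000, attained e.g. along the cycle 0 → 1 → 0 with weight 10 and length 2. So λ(A) = 10/2 = 5.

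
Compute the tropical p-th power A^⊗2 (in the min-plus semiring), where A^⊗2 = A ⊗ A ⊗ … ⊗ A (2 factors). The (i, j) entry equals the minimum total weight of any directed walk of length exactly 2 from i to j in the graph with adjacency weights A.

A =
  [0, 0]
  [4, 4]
A^⊗2 =
  [0, 0]
  [4, 4]

Each entry (A^⊗2)_ij equals the minimum over all length-2 walks i = v_0 → v_1 → … → v_2 = j of Σ_t A[v_t][v_{t+1}]. For example, for (i, j) = (0, 1) we minimise over 2 possible intermediate vertex sequences; the minimum is 0, attained along the walk 0 → 0 → 1.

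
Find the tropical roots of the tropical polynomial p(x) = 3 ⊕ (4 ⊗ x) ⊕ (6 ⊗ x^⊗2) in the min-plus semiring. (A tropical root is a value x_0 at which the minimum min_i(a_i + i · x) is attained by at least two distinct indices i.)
Roots: {-2, -1}

Each tropical root is a break point of the lower envelope of the lines y = a_i + i · x (there are 3 lines, with slopes 0, 1, ..., 2). Only the lines that attain the minimum somewhere contribute to roots; other lines are dominated. Here the surviving (envelope) indices are i = 2, i = 1, i = 0.
Intersections between consecutive envelope lines give the roots: for adjacent envelope indices i < j the intersection is x = (a_i − a_j) / (j − i). Reading off the sorted break points: {-2, -1}.
Verification: at each break x_0, at least two indices attain the minimum of min_i(a_i + i · x_0).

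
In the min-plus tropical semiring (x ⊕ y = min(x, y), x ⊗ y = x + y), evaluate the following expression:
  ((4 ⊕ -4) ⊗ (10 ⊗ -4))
((4 ⊕ -4) ⊗ (10 ⊗ -4)) = 2

Expand innermost to outermost. Recall ⊕ takes the minimum of its arguments and ⊗ takes their sum. Working out the expression ((4 ⊕ -4) ⊗ (10 ⊗ -4)) gives 2.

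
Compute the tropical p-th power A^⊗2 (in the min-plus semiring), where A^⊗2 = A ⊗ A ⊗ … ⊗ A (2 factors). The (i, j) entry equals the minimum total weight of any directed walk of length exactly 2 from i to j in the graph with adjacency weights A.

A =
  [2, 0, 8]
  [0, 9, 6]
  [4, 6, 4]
A^⊗2 =
  [0, 2, 6]
  [2, 0, 8]
  [6, 4, 8]

Each entry (A^⊗2)_ij equals the minimum over all length-2 walks i = v_0 → v_1 → … → v_2 = j of Σ_t A[v_t][v_{t+1}]. For example, for (i, j) = (0, 2) we minimise over 3 possible intermediate vertex sequences; the minimum is 6, attained along the walk 0 → 1 → 2.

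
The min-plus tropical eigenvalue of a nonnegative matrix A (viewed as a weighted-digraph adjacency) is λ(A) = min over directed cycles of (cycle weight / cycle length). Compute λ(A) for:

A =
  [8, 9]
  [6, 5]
λ(A) = 5

Enumerate directed cycles and compute their means (weight / length). Sample:
  cycle 0 → 0: weight = 8, length = 1, mean = 8/1 ≈ 8.000
  cycle 1 → 1: weight = 5, length = 1, mean = 5/1 ≈ 5.000
  cycle 0 → 1 → 0: weight = 15, length = 2, mean = 15/2 ≈ 7.500
  cycle 1 → 0 → 1: weight = 15, length = 2, mean = 15/2 ≈ 7.500
Minimum mean = 5.000, attained e.g. along the cycle 1 → 1 with weight 5 and length 1. So λ(A) = 5/1 = 5.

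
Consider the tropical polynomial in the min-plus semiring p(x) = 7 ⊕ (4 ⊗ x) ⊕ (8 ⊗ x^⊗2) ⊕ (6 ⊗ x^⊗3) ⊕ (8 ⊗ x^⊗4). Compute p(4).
p(4) = 7

A tropical monomial a ⊗ x^⊗i evaluates to a + i · x. Evaluating each term at x = 4:
  Term 0 contributes 7 + 0 · 4 = 7
  Term 1 contributes 4 + 1 · 4 = 8
  Term 2 contributes 8 + 2 · 4 = 16
  Term 3 contributes 6 + 3 · 4 = 18
  Term 4 contributes 8 + 4 · 4 = 24
p(4) = ⊕ of these = min[7, 8, 16, 18, 24] = 7.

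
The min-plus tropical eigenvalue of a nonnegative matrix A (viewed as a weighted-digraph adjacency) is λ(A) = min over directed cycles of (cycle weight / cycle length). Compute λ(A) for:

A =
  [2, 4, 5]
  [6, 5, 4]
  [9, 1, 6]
λ(A) = 2

Enumerate directed cycles and compute their means (weight / length). Sample:
  cycle 0 → 0: weight = 2, length = 1, mean = 2/1 ≈ 2.000
  cycle 1 → 1: weight = 5, length = 1, mean = 5/1 ≈ 5.000
  cycle 2 → 2: weight = 6, length = 1, mean = 6/1 ≈ 6.000
  cycle 0 → 1 → 0: weight = 10, length = 2, mean = 10/2 ≈ 5.000
  cycle 0 → 2 → 0: weight = 14, length = 2, mean = 14/2 ≈ 7.000
  cycle 1 → 0 → 1: weight = 10, length = 2, mean = 10/2 ≈ 5.000
Minimum mean = 2.000, attained e.g. along the cycle 0 → 0 with weight 2 and length 1. So λ(A) = 2/1 = 2.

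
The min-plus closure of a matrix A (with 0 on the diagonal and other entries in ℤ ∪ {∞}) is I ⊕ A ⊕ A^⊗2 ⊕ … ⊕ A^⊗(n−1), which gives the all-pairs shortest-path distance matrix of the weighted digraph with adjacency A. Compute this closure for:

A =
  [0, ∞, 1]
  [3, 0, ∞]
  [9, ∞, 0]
Closure =
  [0, ∞, 1]
  [3, 0, 4]
  [9, ∞, 0]

This is the Floyd-Warshall all-pairs shortest-path computation. For each intermediate vertex k = 0, 1, …, 2, update dist[i][j] ← min(dist[i][j], dist[i][k] + dist[k][j]). The final matrix gives, for each (i, j), the minimum total weight of any directed path from i to j (possibly empty when i = j).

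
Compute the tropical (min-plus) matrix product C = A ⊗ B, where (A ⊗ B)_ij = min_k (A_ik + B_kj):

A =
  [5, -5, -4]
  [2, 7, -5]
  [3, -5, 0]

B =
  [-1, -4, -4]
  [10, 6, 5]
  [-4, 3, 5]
A ⊗ B =
  [-8, -1, 0]
  [-9, -2, -2]
  [-4, -1, -1]

Apply the min-plus product entry-by-entry:
  C[0][0] = min over k of (A[0][0] + B[0][0] = 5 + -1 = 4, A[0][1] + B[1][0] = -5 + 10 = 5, A[0][2] + B[2][0] = -4 + -4 = -8) = -8 (attained at k = 2)
  C[0][1] = min over k of (A[0][0] + B[0][1] = 5 + -4 = 1, A[0][1] + B[1][1] = -5 + 6 = 1, A[0][2] + B[2][1] = -4 + 3 = -1) = -1 (attained at k = 2)
  C[0][2] = min over k of (A[0][0] + B[0][2] = 5 + -4 = 1, A[0][1] + B[1][2] = -5 + 5 = 0, A[0][2] + B[2][2] = -4 + 5 = 1) = 0 (attained at k = 1)
  C[1][0] = min over k of (A[1][0] + B[0][0] = 2 + -1 = 1, A[1][1] + B[1][0] = 7 + 10 = 17, A[1][2] + B[2][0] = -5 + -4 = -9) = -9 (attained at k = 2)
  C[1][1] = min over k of (A[1][0] + B[0][1] = 2 + -4 = -2, A[1][1] + B[1][1] = 7 + 6 = 13, A[1][2] + B[2][1] = -5 + 3 = -2) = -2 (attained at k = 0)
  C[1][2] = min over k of (A[1][0] + B[0][2] = 2 + -4 = -2, A[1][1] + B[1][2] = 7 + 5 = 12, A[1][2] + B[2][2] = -5 + 5 = 0) = -2 (attained at k = 0)
  C[2][0] = min over k of (A[2][0] + B[0][0] = 3 + -1 = 2, A[2][1] + B[1][0] = -5 + 10 = 5, A[2][2] + B[2][0] = 0 + -4 = -4) = -4 (attained at k = 2)
  C[2][1] = min over k of (A[2][0] + B[0][1] = 3 + -4 = -1, A[2][1] + B[1][1] = -5 + 6 = 1, A[2][2] + B[2][1] = 0 + 3 = 3) = -1 (attained at k = 0)
  C[2][2] = min over k of (A[2][0] + B[0][2] = 3 + -4 = -1, A[2][1] + B[1][2] = -5 + 5 = 0, A[2][2] + B[2][2] = 0 + 5 = 5) = -1 (attained at k = 0)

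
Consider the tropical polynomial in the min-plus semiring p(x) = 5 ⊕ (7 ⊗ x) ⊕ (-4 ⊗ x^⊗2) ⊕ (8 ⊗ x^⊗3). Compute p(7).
p(7) = 5

A tropical monomial a ⊗ x^⊗i evaluates to a + i · x. Evaluating each term at x = 7:
  Term 0 contributes 5 + 0 · 7 = 5
  Term 1 contributes 7 + 1 · 7 = 14
  Term 2 contributes -4 + 2 · 7 = 10
  Term 3 contributes 8 + 3 · 7 = 29
p(7) = ⊕ of these = min[5, 14, 10, 29] = 5.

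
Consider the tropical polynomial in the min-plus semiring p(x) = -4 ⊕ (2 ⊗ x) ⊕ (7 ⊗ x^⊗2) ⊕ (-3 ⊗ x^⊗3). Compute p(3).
p(3) = -4

A tropical monomial a ⊗ x^⊗i evaluates to a + i · x. Evaluating each term at x = 3:
  Term 0 contributes -4 + 0 · 3 = -4
  Term 1 contributes 2 + 1 · 3 = 5
  Term 2 contributes 7 + 2 · 3 = 13
  Term 3 contributes -3 + 3 · 3 = 6
p(3) = ⊕ of these = min[-4, 5, 13, 6] = -4.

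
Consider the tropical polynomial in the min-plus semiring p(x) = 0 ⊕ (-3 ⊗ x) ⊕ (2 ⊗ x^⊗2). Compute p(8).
p(8) = 0

A tropical monomial a ⊗ x^⊗i evaluates to a + i · x. Evaluating each term at x = 8:
  Term 0 contributes 0 + 0 · 8 = 0
  Term 1 contributes -3 + 1 · 8 = 5
  Term 2 contributes 2 + 2 · 8 = 18
p(8) = ⊕ of these = min[0, 5, 18] = 0.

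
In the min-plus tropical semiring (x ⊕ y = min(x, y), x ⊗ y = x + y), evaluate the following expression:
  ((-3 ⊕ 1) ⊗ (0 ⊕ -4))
((-3 ⊕ 1) ⊗ (0 ⊕ -4)) = -7

Expand innermost to outermost. Recall ⊕ takes the minimum of its arguments and ⊗ takes their sum. Working out the expression ((-3 ⊕ 1) ⊗ (0 ⊕ -4)) gives -7.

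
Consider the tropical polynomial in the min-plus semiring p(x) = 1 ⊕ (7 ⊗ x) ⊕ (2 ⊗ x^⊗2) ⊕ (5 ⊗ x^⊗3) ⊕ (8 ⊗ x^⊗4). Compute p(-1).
p(-1) = 0

A tropical monomial a ⊗ x^⊗i evaluates to a + i · x. Evaluating each term at x = -1:
  Term 0 contributes 1 + 0 · -1 = 1
  Term 1 contributes 7 + 1 · -1 = 6
  Term 2 contributes 2 + 2 · -1 = 0
  Term 3 contributes 5 + 3 · -1 = 2
  Term 4 contributes 8 + 4 · -1 = 4
p(-1) = ⊕ of these = min[1, 6, 0, 2, 4] = 0.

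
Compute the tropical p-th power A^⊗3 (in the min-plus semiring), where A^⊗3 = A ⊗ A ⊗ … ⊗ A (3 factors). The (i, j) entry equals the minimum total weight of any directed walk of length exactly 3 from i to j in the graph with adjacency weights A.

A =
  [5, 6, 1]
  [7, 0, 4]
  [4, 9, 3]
A^⊗3 =
  [8, 6, 6]
  [7, 0, 4]
  [9, 9, 8]

Each entry (A^⊗3)_ij equals the minimum over all length-3 walks i = v_0 → v_1 → … → v_3 = j of Σ_t A[v_t][v_{t+1}]. For example, for (i, j) = (0, 2) we minimise over 9 possible intermediate vertex sequences; the minimum is 6, attained along the walk 0 → 2 → 0 → 2.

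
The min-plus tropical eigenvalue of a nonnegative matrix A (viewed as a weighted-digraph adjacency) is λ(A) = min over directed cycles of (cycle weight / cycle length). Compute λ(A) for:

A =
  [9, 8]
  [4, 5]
λ(A) = 5

Enumerate directed cycles and compute their means (weight / length). Sample:
  cycle 0 → 0: weight = 9, length = 1, mean = 9/1 ≈ 9.000
  cycle 1 → 1: weight = 5, length = 1, mean = 5/1 ≈ 5.000
  cycle 0 → 1 → 0: weight = 12, length = 2, mean = 12/2 ≈ 6.000
  cycle 1 → 0 → 1: weight = 12, length = 2, mean = 12/2 ≈ 6.000
Minimum mean = 5.000, attained e.g. along the cycle 1 → 1 with weight 5 and length 1. So λ(A) = 5/1 = 5.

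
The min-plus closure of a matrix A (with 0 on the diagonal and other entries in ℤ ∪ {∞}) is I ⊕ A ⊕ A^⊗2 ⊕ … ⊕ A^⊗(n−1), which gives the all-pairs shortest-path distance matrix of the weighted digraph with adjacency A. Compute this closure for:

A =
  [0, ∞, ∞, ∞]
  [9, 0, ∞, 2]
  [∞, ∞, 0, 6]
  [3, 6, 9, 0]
Closure =
  [0, ∞, ∞, ∞]
  [5, 0, 11, 2]
  [9, 12, 0, 6]
  [3, 6, 9, 0]

This is the Floyd-Warshall all-pairs shortest-path computation. For each intermediate vertex k = 0, 1, …, 3, update dist[i][j] ← min(dist[i][j], dist[i][k] + dist[k][j]). The final matrix gives, for each (i, j), the minimum total weight of any directed path from i to j (possibly empty when i = j).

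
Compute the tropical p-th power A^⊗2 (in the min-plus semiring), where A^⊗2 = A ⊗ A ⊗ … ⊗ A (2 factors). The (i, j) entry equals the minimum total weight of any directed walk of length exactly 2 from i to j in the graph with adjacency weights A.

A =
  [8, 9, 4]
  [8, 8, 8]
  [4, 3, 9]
A^⊗2 =
  [8, 7, 12]
  [12, 11, 12]
  [11, 11, 8]

Each entry (A^⊗2)_ij equals the minimum over all length-2 walks i = v_0 → v_1 → … → v_2 = j of Σ_t A[v_t][v_{t+1}]. For example, for (i, j) = (0, 2) we minimise over 3 possible intermediate vertex sequences; the minimum is 12, attained along the walk 0 → 0 → 2.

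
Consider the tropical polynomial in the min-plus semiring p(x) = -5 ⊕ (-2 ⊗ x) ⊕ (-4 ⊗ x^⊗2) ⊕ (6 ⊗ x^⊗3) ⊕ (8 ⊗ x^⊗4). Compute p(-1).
p(-1) = -6

A tropical monomial a ⊗ x^⊗i evaluates to a + i · x. Evaluating each term at x = -1:
  Term 0 contributes -5 + 0 · -1 = -5
  Term 1 contributes -2 + 1 · -1 = -3
  Term 2 contributes -4 + 2 · -1 = -6
  Term 3 contributes 6 + 3 · -1 = 3
  Term 4 contributes 8 + 4 · -1 = 4
p(-1) = ⊕ of these = min[-5, -3, -6, 3, 4] = -6.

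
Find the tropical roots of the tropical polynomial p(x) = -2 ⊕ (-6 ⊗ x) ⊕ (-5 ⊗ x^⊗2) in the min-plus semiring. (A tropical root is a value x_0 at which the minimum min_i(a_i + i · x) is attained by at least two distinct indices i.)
Roots: {-1, 4}

Each tropical root is a break point of the lower envelope of the lines y = a_i + i · x (there are 3 lines, with slopes 0, 1, ..., 2). Only the lines that attain the minimum somewhere contribute to roots; other lines are dominated. Here the surviving (envelope) indices are i = 2, i = 1, i = 0.
Intersections between consecutive envelope lines give the roots: for adjacent envelope indices i < j the intersection is x = (a_i − a_j) / (j − i). Reading off the sorted break points: {-1, 4}.
Verification: at each break x_0, at least two indices attain the minimum of min_i(a_i + i · x_0).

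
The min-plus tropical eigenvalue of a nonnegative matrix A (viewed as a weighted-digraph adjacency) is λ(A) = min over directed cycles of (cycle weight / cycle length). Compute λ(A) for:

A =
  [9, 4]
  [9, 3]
λ(A) = 3

Enumerate directed cycles and compute their means (weight / length). Sample:
  cycle 0 → 0: weight = 9, length = 1, mean = 9/1 ≈ 9.000
  cycle 1 → 1: weight = 3, length = 1, mean = 3/1 ≈ 3.000
  cycle 0 → 1 → 0: weight = 13, length = 2, mean = 13/2 ≈ 6.500
  cycle 1 → 0 → 1: weight = 13, length = 2, mean = 13/2 ≈ 6.500
Minimum mean = 3.000, attained e.g. along the cycle 1 → 1 with weight 3 and length 1. So λ(A) = 3/1 = 3.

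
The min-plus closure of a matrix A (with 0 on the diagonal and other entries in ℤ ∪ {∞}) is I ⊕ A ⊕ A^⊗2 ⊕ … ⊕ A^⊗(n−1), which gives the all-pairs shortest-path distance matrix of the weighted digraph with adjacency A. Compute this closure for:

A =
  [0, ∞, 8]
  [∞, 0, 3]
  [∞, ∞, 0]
Closure =
  [0, ∞, 8]
  [∞, 0, 3]
  [∞, ∞, 0]

This is the Floyd-Warshall all-pairs shortest-path computation. For each intermediate vertex k = 0, 1, …, 2, update dist[i][j] ← min(dist[i][j], dist[i][k] + dist[k][j]). The final matrix gives, for each (i, j), the minimum total weight of any directed path from i to j (possibly empty when i = j).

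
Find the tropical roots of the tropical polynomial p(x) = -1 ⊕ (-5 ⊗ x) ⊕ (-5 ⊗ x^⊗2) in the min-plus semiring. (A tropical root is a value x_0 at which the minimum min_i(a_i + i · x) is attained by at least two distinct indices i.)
Roots: {0, 4}

Each tropical root is a break point of the lower envelope of the lines y = a_i + i · x (there are 3 lines, with slopes 0, 1, ..., 2). Only the lines that attain the minimum somewhere contribute to roots; other lines are dominated. Here the surviving (envelope) indices are i = 2, i = 1, i = 0.
Intersections between consecutive envelope lines give the roots: for adjacent envelope indices i < j the intersection is x = (a_i − a_j) / (j − i). Reading off the sorted break points: {0, 4}.
Verification: at each break x_0, at least two indices attain the minimum of min_i(a_i + i · x_0).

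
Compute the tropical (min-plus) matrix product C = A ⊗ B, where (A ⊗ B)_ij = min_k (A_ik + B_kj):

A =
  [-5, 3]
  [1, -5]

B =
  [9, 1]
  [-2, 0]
A ⊗ B =
  [1, -4]
  [-7, -5]

Apply the min-plus product entry-by-entry:
  C[0][0] = min over k of (A[0][0] + B[0][0] = -5 + 9 = 4, A[0][1] + B[1][0] = 3 + -2 = 1) = 1 (attained at k = 1)
  C[0][1] = min over k of (A[0][0] + B[0][1] = -5 + 1 = -4, A[0][1] + B[1][1] = 3 + 0 = 3) = -4 (attained at k = 0)
  C[1][0] = min over k of (A[1][0] + B[0][0] = 1 + 9 = 10, A[1][1] + B[1][0] = -5 + -2 = -7) = -7 (attained at k = 1)
  C[1][1] = min over k of (A[1][0] + B[0][1] = 1 + 1 = 2, A[1][1] + B[1][1] = -5 + 0 = -5) = -5 (attained at k = 1)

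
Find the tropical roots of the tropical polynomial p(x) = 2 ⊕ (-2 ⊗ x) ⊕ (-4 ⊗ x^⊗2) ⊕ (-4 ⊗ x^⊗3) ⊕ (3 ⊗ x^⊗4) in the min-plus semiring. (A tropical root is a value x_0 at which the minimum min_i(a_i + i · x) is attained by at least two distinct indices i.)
Roots: {-7, 0, 2, 4}

Each tropical root is a break point of the lower envelope of the lines y = a_i + i · x (there are 5 lines, with slopes 0, 1, ..., 4). Only the lines that attain the minimum somewhere contribute to roots; other lines are dominated. Here the surviving (envelope) indices are i = 4, i = 3, i = 2, i = 1, i = 0.
Intersections between consecutive envelope lines give the roots: for adjacent envelope indices i < j the intersection is x = (a_i − a_j) / (j − i). Reading off the sorted break points: {-7, 0, 2, 4}.
Verification: at each break x_0, at least two indices attain the minimum of min_i(a_i + i · x_0).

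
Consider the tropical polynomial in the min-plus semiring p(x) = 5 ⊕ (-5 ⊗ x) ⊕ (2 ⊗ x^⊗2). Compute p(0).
p(0) = -5

A tropical monomial a ⊗ x^⊗i evaluates to a + i · x. Evaluating each term at x = 0:
  Term 0 contributes 5 + 0 · 0 = 5
  Term 1 contributes -5 + 1 · 0 = -5
  Term 2 contributes 2 + 2 · 0 = 2
p(0) = ⊕ of these = min[5, -5, 2] = -5.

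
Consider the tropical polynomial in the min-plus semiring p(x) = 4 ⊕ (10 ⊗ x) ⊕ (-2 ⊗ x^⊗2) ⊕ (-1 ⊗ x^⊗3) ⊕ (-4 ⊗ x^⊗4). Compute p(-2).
p(-2) = -12

A tropical monomial a ⊗ x^⊗i evaluates to a + i · x. Evaluating each term at x = -2:
  Term 0 contributes 4 + 0 · -2 = 4
  Term 1 contributes 10 + 1 · -2 = 8
  Term 2 contributes -2 + 2 · -2 = -6
  Term 3 contributes -1 + 3 · -2 = -7
  Term 4 contributes -4 + 4 · -2 = -12
p(-2) = ⊕ of these = min[4, 8, -6, -7, -12] = -12.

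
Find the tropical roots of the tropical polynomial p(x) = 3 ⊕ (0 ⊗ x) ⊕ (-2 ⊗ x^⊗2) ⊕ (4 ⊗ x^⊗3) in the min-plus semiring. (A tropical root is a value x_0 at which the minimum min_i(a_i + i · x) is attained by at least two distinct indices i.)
Roots: {-6, 2, 3}

Each tropical root is a break point of the lower envelope of the lines y = a_i + i · x (there are 4 lines, with slopes 0, 1, ..., 3). Only the lines that attain the minimum somewhere contribute to roots; other lines are dominated. Here the surviving (envelope) indices are i = 3, i = 2, i = 1, i = 0.
Intersections between consecutive envelope lines give the roots: for adjacent envelope indices i < j the intersection is x = (a_i − a_j) / (j − i). Reading off the sorted break points: {-6, 2, 3}.
Verification: at each break x_0, at least two indices attain the minimum of min_i(a_i + i · x_0).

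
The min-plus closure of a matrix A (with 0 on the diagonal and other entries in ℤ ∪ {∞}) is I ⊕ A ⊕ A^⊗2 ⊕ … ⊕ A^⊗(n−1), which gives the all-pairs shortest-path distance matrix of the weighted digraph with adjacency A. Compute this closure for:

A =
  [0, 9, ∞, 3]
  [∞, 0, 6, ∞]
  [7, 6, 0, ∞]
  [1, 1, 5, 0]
Closure =
  [0, 4, 8, 3]
  [13, 0, 6, 16]
  [7, 6, 0, 10]
  [1, 1, 5, 0]

This is the Floyd-Warshall all-pairs shortest-path computation. For each intermediate vertex k = 0, 1, …, 3, update dist[i][j] ← min(dist[i][j], dist[i][k] + dist[k][j]). The final matrix gives, for each (i, j), the minimum total weight of any directed path from i to j (possibly empty when i = j).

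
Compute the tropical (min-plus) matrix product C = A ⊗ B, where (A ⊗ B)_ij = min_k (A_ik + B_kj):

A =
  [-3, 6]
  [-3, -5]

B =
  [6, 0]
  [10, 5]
A ⊗ B =
  [3, -3]
  [3, -3]

Apply the min-plus product entry-by-entry:
  C[0][0] = min over k of (A[0][0] + B[0][0] = -3 + 6 = 3, A[0][1] + B[1][0] = 6 + 10 = 16) = 3 (attained at k = 0)
  C[0][1] = min over k of (A[0][0] + B[0][1] = -3 + 0 = -3, A[0][1] + B[1][1] = 6 + 5 = 11) = -3 (attained at k = 0)
  C[1][0] = min over k of (A[1][0] + B[0][0] = -3 + 6 = 3, A[1][1] + B[1][0] = -5 + 10 = 5) = 3 (attained at k = 0)
  C[1][1] = min over k of (A[1][0] + B[0][1] = -3 + 0 = -3, A[1][1] + B[1][1] = -5 + 5 = 0) = -3 (attained at k = 0)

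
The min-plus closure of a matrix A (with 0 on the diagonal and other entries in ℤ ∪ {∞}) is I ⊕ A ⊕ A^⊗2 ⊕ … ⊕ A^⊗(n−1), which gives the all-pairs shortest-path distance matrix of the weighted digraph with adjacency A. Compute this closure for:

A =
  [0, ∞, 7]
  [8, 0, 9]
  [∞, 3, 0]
Closure =
  [0, 10, 7]
  [8, 0, 9]
  [11, 3, 0]

This is the Floyd-Warshall all-pairs shortest-path computation. For each intermediate vertex k = 0, 1, …, 2, update dist[i][j] ← min(dist[i][j], dist[i][k] + dist[k][j]). The final matrix gives, for each (i, j), the minimum total weight of any directed path from i to j (possibly empty when i = j).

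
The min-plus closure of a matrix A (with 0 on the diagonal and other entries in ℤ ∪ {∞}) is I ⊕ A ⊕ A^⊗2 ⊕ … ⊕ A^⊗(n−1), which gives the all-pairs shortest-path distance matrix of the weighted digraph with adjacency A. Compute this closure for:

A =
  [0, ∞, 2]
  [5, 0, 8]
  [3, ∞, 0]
Closure =
  [0, ∞, 2]
  [5, 0, 7]
  [3, ∞, 0]

This is the Floyd-Warshall all-pairs shortest-path computation. For each intermediate vertex k = 0, 1, …, 2, update dist[i][j] ← min(dist[i][j], dist[i][k] + dist[k][j]). The final matrix gives, for each (i, j), the minimum total weight of any directed path from i to j (possibly empty when i = j).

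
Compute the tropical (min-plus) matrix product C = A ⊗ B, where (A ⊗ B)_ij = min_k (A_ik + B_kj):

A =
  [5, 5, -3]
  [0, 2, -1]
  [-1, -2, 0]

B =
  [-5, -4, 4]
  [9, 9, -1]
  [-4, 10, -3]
A ⊗ B =
  [-7, 1, -6]
  [-5, -4, -4]
  [-6, -5, -3]

Apply the min-plus product entry-by-entry:
  C[0][0] = min over k of (A[0][0] + B[0][0] = 5 + -5 = 0, A[0][1] + B[1][0] = 5 + 9 = 14, A[0][2] + B[2][0] = -3 + -4 = -7) = -7 (attained at k = 2)
  C[0][1] = min over k of (A[0][0] + B[0][1] = 5 + -4 = 1, A[0][1] + B[1][1] = 5 + 9 = 14, A[0][2] + B[2][1] = -3 + 10 = 7) = 1 (attained at k = 0)
  C[0][2] = min over k of (A[0][0] + B[0][2] = 5 + 4 = 9, A[0][1] + B[1][2] = 5 + -1 = 4, A[0][2] + B[2][2] = -3 + -3 = -6) = -6 (attained at k = 2)
  C[1][0] = min over k of (A[1][0] + B[0][0] = 0 + -5 = -5, A[1][1] + B[1][0] = 2 + 9 = 11, A[1][2] + B[2][0] = -1 + -4 = -5) = -5 (attained at k = 0)
  C[1][1] = min over k of (A[1][0] + B[0][1] = 0 + -4 = -4, A[1][1] + B[1][1] = 2 + 9 = 11, A[1][2] + B[2][1] = -1 + 10 = 9) = -4 (attained at k = 0)
  C[1][2] = min over k of (A[1][0] + B[0][2] = 0 + 4 = 4, A[1][1] + B[1][2] = 2 + -1 = 1, A[1][2] + B[2][2] = -1 + -3 = -4) = -4 (attained at k = 2)
  C[2][0] = min over k of (A[2][0] + B[0][0] = -1 + -5 = -6, A[2][1] + B[1][0] = -2 + 9 = 7, A[2][2] + B[2][0] = 0 + -4 = -4) = -6 (attained at k = 0)
  C[2][1] = min over k of (A[2][0] + B[0][1] = -1 + -4 = -5, A[2][1] + B[1][1] = -2 + 9 = 7, A[2][2] + B[2][1] = 0 + 10 = 10) = -5 (attained at k = 0)
  C[2][2] = min over k of (A[2][0] + B[0][2] = -1 + 4 = 3, A[2][1] + B[1][2] = -2 + -1 = -3, A[2][2] + B[2][2] = 0 + -3 = -3) = -3 (attained at k = 1)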